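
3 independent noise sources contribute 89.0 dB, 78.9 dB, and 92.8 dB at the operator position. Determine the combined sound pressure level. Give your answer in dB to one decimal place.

Incoherent sources combine by intensity addition: L_total = 10·log₁₀(Σ 10^(L_i/10)).
Σ 10^(L/10) = 10^(89.0/10) + 10^(78.9/10) + 10^(92.8/10) = 2.777e+09.
L_total = 10·log₁₀(2.777e+09) = 94.44 dB.

94.4 dB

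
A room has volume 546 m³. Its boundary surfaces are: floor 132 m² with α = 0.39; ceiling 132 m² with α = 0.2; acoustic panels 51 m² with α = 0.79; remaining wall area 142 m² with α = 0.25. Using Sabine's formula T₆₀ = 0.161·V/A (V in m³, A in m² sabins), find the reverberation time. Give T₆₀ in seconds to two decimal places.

0.57 s

Total absorption A = 132·0.39 + 132·0.2 + 51·0.79 + 142·0.25 = 153.67 m² sabins.
T₆₀ = 0.161·V/A = 0.161·546/153.67 = 0.572 s.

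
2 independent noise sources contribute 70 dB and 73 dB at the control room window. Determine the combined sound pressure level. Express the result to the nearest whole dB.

75 dB

For uncorrelated sources the intensities add, so convert each level to linear form, sum, and take 10·log₁₀ of the total.
Σ 10^(L/10) = 10^(70/10) + 10^(73/10) = 2.995e+07.
L_total = 10·log₁₀(2.995e+07) = 74.76 dB.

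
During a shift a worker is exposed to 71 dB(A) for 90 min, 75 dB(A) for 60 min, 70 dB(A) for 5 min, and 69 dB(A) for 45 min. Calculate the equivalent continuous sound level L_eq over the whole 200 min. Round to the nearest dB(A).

72 dB(A)

L_eq = 10·log₁₀[(1/T)·Σ tᵢ·10^(Lᵢ/10)] with T = 200 min.
Σ tᵢ·10^(Lᵢ/10) = 90·10^(71/10) + 60·10^(75/10) + 5·10^(70/10) + 45·10^(69/10) = 3.438e+09.
L_eq = 10·log₁₀(3.438e+09/200) = 72.35 dB(A).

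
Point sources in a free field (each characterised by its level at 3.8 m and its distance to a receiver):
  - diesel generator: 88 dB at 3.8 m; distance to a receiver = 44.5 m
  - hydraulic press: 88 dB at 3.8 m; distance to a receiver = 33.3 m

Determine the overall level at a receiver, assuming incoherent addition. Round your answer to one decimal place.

Propagate each source to the receiver with L = L_ref − 20·log₁₀(r/r_ref), then add intensities.
diesel generator: 88 − 20·log₁₀(44.5/3.8) = 88 − 21.37 = 66.63 dB.
hydraulic press: 88 − 20·log₁₀(33.3/3.8) = 88 − 18.85 = 69.15 dB.
Σ 10^(L/10) = 1.282e+07 → L_total = 10·log₁₀(1.282e+07) = 71.08 dB.

71.1 dB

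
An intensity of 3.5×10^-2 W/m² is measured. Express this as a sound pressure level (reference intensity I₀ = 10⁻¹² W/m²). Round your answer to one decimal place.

L = 10·log₁₀(I/I₀) = 10·log₁₀(3.5×10^-2/10⁻¹²) = 10·log₁₀(3.5×10^10).
L = 10·(0.5441 + 10) = 105.44 dB.

105.4 dB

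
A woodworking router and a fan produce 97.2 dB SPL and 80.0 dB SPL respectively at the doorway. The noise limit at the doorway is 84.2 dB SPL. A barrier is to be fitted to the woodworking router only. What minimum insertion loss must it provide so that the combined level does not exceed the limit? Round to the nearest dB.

The untreated sources together contribute 10^(80.0/10) = 1.000e+08, i.e. 80.00 dB SPL.
The limit corresponds to 10^(84.2/10) = 2.630e+08; subtracting the fixed part leaves 1.630e+08 for the woodworking router, i.e. 82.12 dB SPL.
Required insertion loss = 97.2 − 82.12 = 15.08 dB.

15 dB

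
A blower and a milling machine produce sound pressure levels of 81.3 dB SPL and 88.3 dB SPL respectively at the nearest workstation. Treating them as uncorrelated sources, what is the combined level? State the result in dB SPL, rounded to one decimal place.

Incoherent sources combine by intensity addition: L_total = 10·log₁₀(Σ 10^(L_i/10)).
Σ 10^(L/10) = 10^(81.3/10) + 10^(88.3/10) = 8.110e+08.
L_total = 10·log₁₀(8.110e+08) = 89.09 dB SPL.

89.1 dB SPL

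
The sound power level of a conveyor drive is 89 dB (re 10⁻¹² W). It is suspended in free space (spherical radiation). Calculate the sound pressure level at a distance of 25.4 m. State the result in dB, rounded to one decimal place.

L_p = L_w − 10·log₁₀(4π·r²) with r = 25.4 m.
4π·r² = 8107 m², 10·log₁₀ of that is 39.089 dB.
L_p = 89 − 39.089 = 49.91 dB.

49.9 dB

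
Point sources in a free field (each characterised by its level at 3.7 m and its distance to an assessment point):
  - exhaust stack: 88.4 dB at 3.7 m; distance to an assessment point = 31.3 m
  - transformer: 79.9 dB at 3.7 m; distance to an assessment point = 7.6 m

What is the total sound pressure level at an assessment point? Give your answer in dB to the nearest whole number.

Propagate each source to the receiver with L = L_ref − 20·log₁₀(r/r_ref), then add intensities.
exhaust stack: 88.4 − 20·log₁₀(31.3/3.7) = 88.4 − 18.55 = 69.85 dB.
transformer: 79.9 − 20·log₁₀(7.6/3.7) = 79.9 − 6.25 = 73.65 dB.
Σ 10^(L/10) = 3.283e+07 → L_total = 10·log₁₀(3.283e+07) = 75.16 dB.

75 dB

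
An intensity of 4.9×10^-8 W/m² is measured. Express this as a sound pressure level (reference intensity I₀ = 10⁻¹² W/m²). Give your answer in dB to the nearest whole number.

I/I₀ = 4.9×10^-8/10⁻¹² = 4.9×10^4, and L = 10·log₁₀(I/I₀).
L = 10·(0.6902 + 4) = 46.90 dB.

47 dB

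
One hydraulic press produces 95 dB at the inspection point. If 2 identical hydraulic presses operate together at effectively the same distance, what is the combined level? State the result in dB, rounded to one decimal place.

98.0 dB

N identical incoherent sources raise the level by 10·log₁₀ N.
L_total = 95 + 10·log₁₀(2) = 95 + 3.010 = 98.01 dB.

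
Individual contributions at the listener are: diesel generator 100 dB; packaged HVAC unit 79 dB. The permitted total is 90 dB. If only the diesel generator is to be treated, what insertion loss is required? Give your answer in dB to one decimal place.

Everything except the diesel generator sums to 10^(79/10) = 7.943e+07 in linear terms, 79.00 dB.
To meet 90 dB overall, the treated diesel generator may contribute at most 10^(90/10) − 7.943e+07 = 9.206e+08, i.e. 89.64 dB.
So the diesel generator must be reduced from 100 to 89.64 dB: IL = 10.36 dB.

10.4 dB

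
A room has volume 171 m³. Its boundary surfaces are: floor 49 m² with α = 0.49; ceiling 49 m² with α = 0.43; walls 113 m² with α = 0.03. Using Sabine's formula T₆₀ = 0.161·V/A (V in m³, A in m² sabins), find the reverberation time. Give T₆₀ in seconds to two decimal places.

Summing Sᵢαᵢ: 49·0.49 + 49·0.43 + 113·0.03 = 48.47 m².
T₆₀ = 0.161 × 171 / 48.47 = 0.568 s.

0.57 s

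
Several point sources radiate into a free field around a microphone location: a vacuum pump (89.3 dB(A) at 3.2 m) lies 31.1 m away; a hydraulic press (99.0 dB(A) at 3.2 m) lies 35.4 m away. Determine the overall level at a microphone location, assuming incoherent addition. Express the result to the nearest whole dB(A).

First find each source's level at the receiver (point-source: −20·log₁₀(r/r_ref)), then combine on an intensity basis.
vacuum pump: 89.3 − 20·log₁₀(31.1/3.2) = 89.3 − 19.75 = 69.55 dB(A).
hydraulic press: 99.0 − 20·log₁₀(35.4/3.2) = 99.0 − 20.88 = 78.12 dB(A).
Σ 10^(L/10) = 7.392e+07 → L_total = 10·log₁₀(7.392e+07) = 78.69 dB(A).

79 dB(A)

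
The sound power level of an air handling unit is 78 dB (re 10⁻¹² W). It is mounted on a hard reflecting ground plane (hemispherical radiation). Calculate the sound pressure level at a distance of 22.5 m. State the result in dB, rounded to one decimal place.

43.0 dB

The power spreads over a hemisphere of area 2π·r², so L_p = L_w − 10·log₁₀(2π·r²).
2π·r² = 3181 m², 10·log₁₀ of that is 35.025 dB.
L_p = 78 − 35.025 = 42.97 dB.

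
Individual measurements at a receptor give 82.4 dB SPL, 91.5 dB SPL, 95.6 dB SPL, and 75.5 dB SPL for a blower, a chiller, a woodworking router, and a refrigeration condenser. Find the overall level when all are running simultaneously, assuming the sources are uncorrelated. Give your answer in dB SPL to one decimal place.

Incoherent sources combine by intensity addition: L_total = 10·log₁₀(Σ 10^(L_i/10)).
Σ 10^(L/10) = 10^(82.4/10) + 10^(91.5/10) + 10^(95.6/10) + 10^(75.5/10) = 5.253e+09.
L_total = 10·log₁₀(5.253e+09) = 97.20 dB SPL.

97.2 dB SPL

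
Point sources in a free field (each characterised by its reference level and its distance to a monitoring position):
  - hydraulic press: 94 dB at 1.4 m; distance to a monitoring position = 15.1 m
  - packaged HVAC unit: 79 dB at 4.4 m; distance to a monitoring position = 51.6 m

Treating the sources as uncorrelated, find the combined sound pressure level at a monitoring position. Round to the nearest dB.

Propagate each source to the receiver with L = L_ref − 20·log₁₀(r/r_ref), then add intensities.
hydraulic press: 94 − 20·log₁₀(15.1/1.4) = 94 − 20.66 = 73.34 dB.
packaged HVAC unit: 79 − 20·log₁₀(51.6/4.4) = 79 − 21.38 = 57.62 dB.
Σ 10^(L/10) = 2.217e+07 → L_total = 10·log₁₀(2.217e+07) = 73.46 dB.

73 dB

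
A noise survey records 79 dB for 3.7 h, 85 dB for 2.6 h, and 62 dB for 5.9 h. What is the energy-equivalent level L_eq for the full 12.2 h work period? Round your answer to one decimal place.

L_eq = 10·log₁₀[(1/T)·Σ tᵢ·10^(Lᵢ/10)] with T = 12.2 h.
Σ tᵢ·10^(Lᵢ/10) = 3.7·10^(79/10) + 2.6·10^(85/10) + 5.9·10^(62/10) = 1.125e+09.
L_eq = 10·log₁₀(1.125e+09/12.2) = 79.65 dB.

79.6 dB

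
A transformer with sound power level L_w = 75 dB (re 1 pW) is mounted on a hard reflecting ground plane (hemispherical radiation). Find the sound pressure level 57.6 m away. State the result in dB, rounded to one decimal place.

31.8 dB

The power spreads over a hemisphere of area 2π·r², so L_p = L_w − 10·log₁₀(2π·r²).
2π·r² = 2.085e+04 m², 10·log₁₀ of that is 43.190 dB.
L_p = 75 − 43.190 = 31.81 dB.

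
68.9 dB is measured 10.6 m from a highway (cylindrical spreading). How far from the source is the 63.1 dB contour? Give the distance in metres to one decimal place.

40.3 m

For a line source L₁ − L₂ = 10·log₁₀(r₂/r₁), so r₂ = r₁·10^((L₁−L₂)/10).
r₂ = 10.6·10^((68.9−63.1)/10) = 10.6·10^(5.8/10) = 40.30 m.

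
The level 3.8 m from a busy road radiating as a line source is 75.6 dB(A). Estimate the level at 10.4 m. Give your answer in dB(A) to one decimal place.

71.2 dB(A)

Cylindrical spreading from a line source gives a 10·log₁₀(r₂/r₁) drop.
L₂ = 75.6 − 10·log₁₀(10.4/3.8) = 75.6 − 4.372 = 71.23 dB(A).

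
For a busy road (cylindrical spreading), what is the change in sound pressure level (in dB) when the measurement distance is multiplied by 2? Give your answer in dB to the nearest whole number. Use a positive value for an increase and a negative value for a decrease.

-3 dB

A line source loses 3 dB per doubling of distance; generally ΔL = −10·log₁₀(r₂/r₁).
ΔL = −10·log₁₀(2) = -3.01 dB.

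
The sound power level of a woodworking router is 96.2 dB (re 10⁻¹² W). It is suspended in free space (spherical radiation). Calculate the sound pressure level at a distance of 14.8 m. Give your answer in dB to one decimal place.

61.8 dB

Free-field spherical radiation: L_p = L_w − 10·log₁₀(4π·r²), r = 14.8 m.
4π·r² = 2753 m², 10·log₁₀ of that is 34.397 dB.
L_p = 96.2 − 34.397 = 61.80 dB.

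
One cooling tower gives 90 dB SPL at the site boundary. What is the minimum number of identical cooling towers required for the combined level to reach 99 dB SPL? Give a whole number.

8

The shortfall is 99 − 90 = 9.0 dB, and N units add 10·log₁₀ N, so need 10·log₁₀ N ≥ 9.0.
N ≥ 10^(9.0/10) = 7.943, so N = 8.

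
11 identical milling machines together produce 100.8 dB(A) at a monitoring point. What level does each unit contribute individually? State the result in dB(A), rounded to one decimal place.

90.4 dB(A)

Dividing the total intensity by 11 lowers the level by 10·log₁₀ 11 = 10.414 dB: L₁ = 100.8 − 10.414.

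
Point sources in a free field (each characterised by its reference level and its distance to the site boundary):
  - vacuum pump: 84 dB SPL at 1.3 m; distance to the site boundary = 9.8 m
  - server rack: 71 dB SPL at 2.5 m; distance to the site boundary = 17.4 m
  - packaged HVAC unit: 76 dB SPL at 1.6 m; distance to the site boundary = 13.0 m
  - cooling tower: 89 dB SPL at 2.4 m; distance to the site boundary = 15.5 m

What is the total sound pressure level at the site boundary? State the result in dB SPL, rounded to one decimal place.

73.9 dB SPL

First find each source's level at the receiver (point-source: −20·log₁₀(r/r_ref)), then combine on an intensity basis.
vacuum pump: 84 − 20·log₁₀(9.8/1.3) = 84 − 17.55 = 66.45 dB SPL.
server rack: 71 − 20·log₁₀(17.4/2.5) = 71 − 16.85 = 54.15 dB SPL.
packaged HVAC unit: 76 − 20·log₁₀(13.0/1.6) = 76 − 18.20 = 57.80 dB SPL.
cooling tower: 89 − 20·log₁₀(15.5/2.4) = 89 − 16.20 = 72.80 dB SPL.
Σ 10^(L/10) = 2.433e+07 → L_total = 10·log₁₀(2.433e+07) = 73.86 dB SPL.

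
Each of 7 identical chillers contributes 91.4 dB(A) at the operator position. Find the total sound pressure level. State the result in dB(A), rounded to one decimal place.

99.9 dB(A)

With 7 equal, uncorrelated contributions the intensity is 7× that of one unit, giving a rise of 10·log₁₀ 7.
L_total = 91.4 + 10·log₁₀(7) = 91.4 + 8.451 = 99.85 dB(A).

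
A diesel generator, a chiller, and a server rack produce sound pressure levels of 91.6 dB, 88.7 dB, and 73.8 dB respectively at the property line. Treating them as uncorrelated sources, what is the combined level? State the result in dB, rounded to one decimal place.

For uncorrelated sources the intensities add, so convert each level to linear form, sum, and take 10·log₁₀ of the total.
Σ 10^(L/10) = 10^(91.6/10) + 10^(88.7/10) + 10^(73.8/10) = 2.211e+09.
L_total = 10·log₁₀(2.211e+09) = 93.45 dB.

93.4 dB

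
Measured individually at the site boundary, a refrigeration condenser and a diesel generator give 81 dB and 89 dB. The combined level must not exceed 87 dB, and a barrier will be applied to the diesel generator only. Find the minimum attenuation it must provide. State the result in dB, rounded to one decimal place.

3.3 dB

Everything except the diesel generator sums to 10^(81/10) = 1.259e+08 in linear terms, 81.00 dB.
The limit corresponds to 10^(87/10) = 5.012e+08; subtracting the fixed part leaves 3.753e+08 for the diesel generator, i.e. 85.74 dB.
So the diesel generator must be reduced from 89 to 85.74 dB: IL = 3.26 dB.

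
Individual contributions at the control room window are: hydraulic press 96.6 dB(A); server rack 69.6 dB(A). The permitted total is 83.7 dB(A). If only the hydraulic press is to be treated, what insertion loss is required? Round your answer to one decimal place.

Fixed contribution from the other source: Σ 10^(L/10) = 10^(69.6/10) = 9.120e+06 (69.60 dB(A)).
The limit corresponds to 10^(83.7/10) = 2.344e+08; subtracting the fixed part leaves 2.253e+08 for the hydraulic press, i.e. 83.53 dB(A).
So the hydraulic press must be reduced from 96.6 to 83.53 dB(A): IL = 13.07 dB.

13.1 dB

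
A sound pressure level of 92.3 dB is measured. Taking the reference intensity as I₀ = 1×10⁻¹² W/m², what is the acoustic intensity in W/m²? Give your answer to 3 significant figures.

L = 10·log₁₀(I/I₀) ⇒ I = I₀·10^(L/10) = 10⁻¹² × 10^9.23.

0.00170 W/m²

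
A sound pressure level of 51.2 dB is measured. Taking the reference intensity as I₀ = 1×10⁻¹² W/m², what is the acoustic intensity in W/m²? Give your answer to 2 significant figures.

I/I₀ = 10^(51.2/10) = 1.318e+05, so I = 1.318e+05 × 10⁻¹² W/m².

1.3e-07 W/m²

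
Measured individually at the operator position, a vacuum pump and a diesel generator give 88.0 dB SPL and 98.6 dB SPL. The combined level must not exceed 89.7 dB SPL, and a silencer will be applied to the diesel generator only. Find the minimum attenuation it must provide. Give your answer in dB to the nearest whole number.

14 dB

Everything except the diesel generator sums to 10^(88.0/10) = 6.310e+08 in linear terms, 88.00 dB SPL.
The limit corresponds to 10^(89.7/10) = 9.333e+08; subtracting the fixed part leaves 3.023e+08 for the diesel generator, i.e. 84.80 dB SPL.
So the diesel generator must be reduced from 98.6 to 84.80 dB SPL: IL = 13.80 dB.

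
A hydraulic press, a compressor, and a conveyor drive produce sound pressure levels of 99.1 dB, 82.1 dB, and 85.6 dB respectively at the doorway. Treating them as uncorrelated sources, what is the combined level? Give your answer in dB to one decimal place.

99.4 dB

Incoherent sources combine by intensity addition: L_total = 10·log₁₀(Σ 10^(L_i/10)).
Σ 10^(L/10) = 10^(99.1/10) + 10^(82.1/10) + 10^(85.6/10) = 8.654e+09.
L_total = 10·log₁₀(8.654e+09) = 99.37 dB.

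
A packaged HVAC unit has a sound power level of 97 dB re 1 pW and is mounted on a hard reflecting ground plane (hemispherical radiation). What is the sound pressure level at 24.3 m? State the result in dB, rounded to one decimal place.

61.3 dB

Free-field hemispherical radiation: L_p = L_w − 10·log₁₀(2π·r²), r = 24.3 m.
2π·r² = 3710 m², 10·log₁₀ of that is 35.694 dB.
L_p = 97 − 35.694 = 61.31 dB.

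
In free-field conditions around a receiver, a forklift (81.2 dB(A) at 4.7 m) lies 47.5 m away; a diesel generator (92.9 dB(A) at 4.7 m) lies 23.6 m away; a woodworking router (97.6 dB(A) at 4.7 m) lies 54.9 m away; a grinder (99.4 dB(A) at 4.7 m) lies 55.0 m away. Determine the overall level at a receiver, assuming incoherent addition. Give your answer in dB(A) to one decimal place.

82.7 dB(A)

First find each source's level at the receiver (point-source: −20·log₁₀(r/r_ref)), then combine on an intensity basis.
forklift: 81.2 − 20·log₁₀(47.5/4.7) = 81.2 − 20.09 = 61.11 dB(A).
diesel generator: 92.9 − 20·log₁₀(23.6/4.7) = 92.9 − 14.02 = 78.88 dB(A).
woodworking router: 97.6 − 20·log₁₀(54.9/4.7) = 97.6 − 21.35 = 76.25 dB(A).
grinder: 99.4 − 20·log₁₀(55.0/4.7) = 99.4 − 21.37 = 78.03 dB(A).
Σ 10^(L/10) = 1.844e+08 → L_total = 10·log₁₀(1.844e+08) = 82.66 dB(A).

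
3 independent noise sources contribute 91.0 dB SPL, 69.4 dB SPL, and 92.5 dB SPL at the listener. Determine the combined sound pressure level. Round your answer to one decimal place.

For uncorrelated sources the intensities add, so convert each level to linear form, sum, and take 10·log₁₀ of the total.
Σ 10^(L/10) = 10^(91.0/10) + 10^(69.4/10) + 10^(92.5/10) = 3.046e+09.
L_total = 10·log₁₀(3.046e+09) = 94.84 dB SPL.

94.8 dB SPL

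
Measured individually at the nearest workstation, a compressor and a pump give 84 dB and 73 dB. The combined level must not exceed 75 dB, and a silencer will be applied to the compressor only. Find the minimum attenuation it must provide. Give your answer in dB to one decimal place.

The untreated sources together contribute 10^(73/10) = 1.995e+07, i.e. 73.00 dB.
To meet 75 dB overall, the treated compressor may contribute at most 10^(75/10) − 1.995e+07 = 1.167e+07, i.e. 70.67 dB.
Required insertion loss = 84 − 70.67 = 13.33 dB.

13.3 dB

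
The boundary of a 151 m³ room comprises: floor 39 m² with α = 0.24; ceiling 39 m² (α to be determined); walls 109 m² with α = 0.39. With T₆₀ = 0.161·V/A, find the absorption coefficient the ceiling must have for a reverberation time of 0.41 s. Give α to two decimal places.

Required total absorption A = 0.161·151/0.41 = 59.30 m².
Absorption from the other surfaces = 39·0.24 + 109·0.39 = 51.87 m², so the ceiling must supply 7.43 m² over 39 m².
α = 7.43/39 = 0.190.

0.19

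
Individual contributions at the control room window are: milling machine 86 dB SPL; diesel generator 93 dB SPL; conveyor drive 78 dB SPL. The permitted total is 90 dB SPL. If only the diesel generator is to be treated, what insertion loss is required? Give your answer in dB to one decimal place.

Fixed contribution from the other sources: Σ 10^(L/10) = 10^(86/10) + 10^(78/10) = 4.612e+08 (86.64 dB SPL).
To meet 90 dB SPL overall, the treated diesel generator may contribute at most 10^(90/10) − 4.612e+08 = 5.388e+08, i.e. 87.31 dB SPL.
Required insertion loss = 93 − 87.31 = 5.69 dB.

5.7 dB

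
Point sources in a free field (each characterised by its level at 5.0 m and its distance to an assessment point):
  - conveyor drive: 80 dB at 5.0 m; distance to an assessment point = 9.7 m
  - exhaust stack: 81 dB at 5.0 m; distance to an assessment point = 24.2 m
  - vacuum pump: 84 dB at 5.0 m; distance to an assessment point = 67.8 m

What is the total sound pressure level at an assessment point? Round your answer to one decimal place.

75.2 dB

Apply inverse-square spreading to bring every level to the receiver, then sum 10^(L/10).
conveyor drive: 80 − 20·log₁₀(9.7/5.0) = 80 − 5.76 = 74.24 dB.
exhaust stack: 81 − 20·log₁₀(24.2/5.0) = 81 − 13.70 = 67.30 dB.
vacuum pump: 84 − 20·log₁₀(67.8/5.0) = 84 − 22.65 = 61.35 dB.
Σ 10^(L/10) = 3.331e+07 → L_total = 10·log₁₀(3.331e+07) = 75.23 dB.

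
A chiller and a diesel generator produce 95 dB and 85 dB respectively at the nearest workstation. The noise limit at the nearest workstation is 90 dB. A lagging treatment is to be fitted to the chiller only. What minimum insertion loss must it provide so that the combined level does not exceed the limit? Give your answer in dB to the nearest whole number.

Fixed contribution from the other source: Σ 10^(L/10) = 10^(85/10) = 3.162e+08 (85.00 dB).
To meet 90 dB overall, the treated chiller may contribute at most 10^(90/10) − 3.162e+08 = 6.838e+08, i.e. 88.35 dB.
So the chiller must be reduced from 95 to 88.35 dB: IL = 6.65 dB.

7 dB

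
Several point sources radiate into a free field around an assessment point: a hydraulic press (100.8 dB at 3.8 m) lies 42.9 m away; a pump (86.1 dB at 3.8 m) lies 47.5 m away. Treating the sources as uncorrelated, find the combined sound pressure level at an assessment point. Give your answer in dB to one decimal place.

79.9 dB

Propagate each source to the receiver with L = L_ref − 20·log₁₀(r/r_ref), then add intensities.
hydraulic press: 100.8 − 20·log₁₀(42.9/3.8) = 100.8 − 21.05 = 79.75 dB.
pump: 86.1 − 20·log₁₀(47.5/3.8) = 86.1 − 21.94 = 64.16 dB.
Σ 10^(L/10) = 9.694e+07 → L_total = 10·log₁₀(9.694e+07) = 79.86 dB.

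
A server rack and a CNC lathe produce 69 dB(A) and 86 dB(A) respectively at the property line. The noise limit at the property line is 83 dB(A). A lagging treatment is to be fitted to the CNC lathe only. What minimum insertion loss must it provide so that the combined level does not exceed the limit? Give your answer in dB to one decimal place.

3.2 dB

Fixed contribution from the other source: Σ 10^(L/10) = 10^(69/10) = 7.943e+06 (69.00 dB(A)).
To meet 83 dB(A) overall, the treated CNC lathe may contribute at most 10^(83/10) − 7.943e+06 = 1.916e+08, i.e. 82.82 dB(A).
Required insertion loss = 86 − 82.82 = 3.18 dB.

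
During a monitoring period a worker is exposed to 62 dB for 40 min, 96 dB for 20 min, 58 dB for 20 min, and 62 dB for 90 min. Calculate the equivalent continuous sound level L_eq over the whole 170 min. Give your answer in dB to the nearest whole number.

L_eq = 10·log₁₀[(1/T)·Σ tᵢ·10^(Lᵢ/10)] with T = 170 min.
Σ tᵢ·10^(Lᵢ/10) = 40·10^(62/10) + 20·10^(96/10) + 20·10^(58/10) + 90·10^(62/10) = 7.984e+10.
L_eq = 10·log₁₀(7.984e+10/170) = 86.72 dB.

87 dB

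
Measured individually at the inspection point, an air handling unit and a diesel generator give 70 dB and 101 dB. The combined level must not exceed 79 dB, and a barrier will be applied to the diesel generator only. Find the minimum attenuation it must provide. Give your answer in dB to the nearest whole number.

Fixed contribution from the other source: Σ 10^(L/10) = 10^(70/10) = 1.000e+07 (70.00 dB).
The limit corresponds to 10^(79/10) = 7.943e+07; subtracting the fixed part leaves 6.943e+07 for the diesel generator, i.e. 78.42 dB.
Required insertion loss = 101 − 78.42 = 22.58 dB.

23 dB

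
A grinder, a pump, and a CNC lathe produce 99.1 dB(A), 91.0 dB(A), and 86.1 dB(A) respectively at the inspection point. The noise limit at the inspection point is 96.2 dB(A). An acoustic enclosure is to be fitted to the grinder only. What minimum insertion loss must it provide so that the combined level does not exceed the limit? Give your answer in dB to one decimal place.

Everything except the grinder sums to 10^(91.0/10) + 10^(86.1/10) = 1.666e+09 in linear terms, 92.22 dB(A).
The limit corresponds to 10^(96.2/10) = 4.169e+09; subtracting the fixed part leaves 2.502e+09 for the grinder, i.e. 93.98 dB(A).
Required insertion loss = 99.1 − 93.98 = 5.12 dB.

5.1 dB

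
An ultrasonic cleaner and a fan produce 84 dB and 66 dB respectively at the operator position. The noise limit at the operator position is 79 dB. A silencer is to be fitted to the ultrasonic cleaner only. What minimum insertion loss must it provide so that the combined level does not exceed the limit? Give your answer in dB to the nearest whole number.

5 dB

Fixed contribution from the other source: Σ 10^(L/10) = 10^(66/10) = 3.981e+06 (66.00 dB).
To meet 79 dB overall, the treated ultrasonic cleaner may contribute at most 10^(79/10) − 3.981e+06 = 7.545e+07, i.e. 78.78 dB.
Required insertion loss = 84 − 78.78 = 5.22 dB.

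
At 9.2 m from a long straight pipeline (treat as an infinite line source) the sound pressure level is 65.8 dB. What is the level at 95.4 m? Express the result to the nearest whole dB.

56 dB

For a line source, L₂ = L₁ − 10·log₁₀(r₂/r₁).
L₂ = 65.8 − 10·log₁₀(95.4/9.2) = 65.8 − 10.158 = 55.64 dB.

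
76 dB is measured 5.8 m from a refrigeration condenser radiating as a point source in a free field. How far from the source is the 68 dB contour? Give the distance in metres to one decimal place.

Point-source spreading drops the level by 20·log₁₀(r₂/r₁); inverting, r₂/r₁ = 10^(ΔL/20).
r₂ = 5.8·10^((76−68)/20) = 5.8·10^(8.0/20) = 14.57 m.

14.6 m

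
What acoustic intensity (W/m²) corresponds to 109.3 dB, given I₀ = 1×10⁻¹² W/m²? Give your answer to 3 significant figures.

I = I₀·10^(L/10) = 10⁻¹² × 10^(109.3/10) = 10^(-1.070).

0.0851 W/m²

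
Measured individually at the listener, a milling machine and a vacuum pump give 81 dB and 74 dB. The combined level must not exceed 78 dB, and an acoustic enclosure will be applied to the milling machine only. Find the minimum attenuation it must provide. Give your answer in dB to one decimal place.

5.2 dB

Fixed contribution from the other source: Σ 10^(L/10) = 10^(74/10) = 2.512e+07 (74.00 dB).
To meet 78 dB overall, the treated milling machine may contribute at most 10^(78/10) − 2.512e+07 = 3.798e+07, i.e. 75.80 dB.
Required insertion loss = 81 − 75.80 = 5.20 dB.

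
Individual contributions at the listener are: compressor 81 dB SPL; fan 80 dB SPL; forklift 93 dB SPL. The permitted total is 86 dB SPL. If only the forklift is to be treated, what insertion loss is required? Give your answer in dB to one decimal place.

The untreated sources together contribute 10^(81/10) + 10^(80/10) = 2.259e+08, i.e. 83.54 dB SPL.
The limit corresponds to 10^(86/10) = 3.981e+08; subtracting the fixed part leaves 1.722e+08 for the forklift, i.e. 82.36 dB SPL.
Required insertion loss = 93 − 82.36 = 10.64 dB.

10.6 dB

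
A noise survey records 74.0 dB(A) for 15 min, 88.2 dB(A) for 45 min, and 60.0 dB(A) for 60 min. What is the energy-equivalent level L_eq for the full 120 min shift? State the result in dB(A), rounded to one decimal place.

The energy average is taken in the linear domain: L_eq = 10·log₁₀[(Σ tᵢ·10^(Lᵢ/10))/T], T = 120 min.
Σ tᵢ·10^(Lᵢ/10) = 15·10^(74.0/10) + 45·10^(88.2/10) + 60·10^(60.0/10) = 3.017e+10.
L_eq = 10·log₁₀(3.017e+10/120) = 84.00 dB(A).

84.0 dB(A)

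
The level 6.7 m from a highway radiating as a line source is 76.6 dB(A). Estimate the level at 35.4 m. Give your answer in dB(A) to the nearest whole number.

Cylindrical spreading from a line source gives a 10·log₁₀(r₂/r₁) drop.
L₂ = 76.6 − 10·log₁₀(35.4/6.7) = 76.6 − 7.229 = 69.37 dB(A).

69 dB(A)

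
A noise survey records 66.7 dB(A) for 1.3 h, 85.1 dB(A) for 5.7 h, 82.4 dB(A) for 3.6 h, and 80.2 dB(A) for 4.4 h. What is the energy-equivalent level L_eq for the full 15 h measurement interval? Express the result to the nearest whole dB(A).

83 dB(A)

L_eq = 10·log₁₀[(1/T)·Σ tᵢ·10^(Lᵢ/10)] with T = 15 h.
Σ tᵢ·10^(Lᵢ/10) = 1.3·10^(66.7/10) + 5.7·10^(85.1/10) + 3.6·10^(82.4/10) + 4.4·10^(80.2/10) = 2.937e+09.
L_eq = 10·log₁₀(2.937e+09/15) = 82.92 dB(A).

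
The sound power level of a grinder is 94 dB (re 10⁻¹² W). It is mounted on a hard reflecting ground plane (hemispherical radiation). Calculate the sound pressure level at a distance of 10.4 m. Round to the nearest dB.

The power spreads over a hemisphere of area 2π·r², so L_p = L_w − 10·log₁₀(2π·r²).
2π·r² = 679.6 m², 10·log₁₀ of that is 28.322 dB.
L_p = 94 − 28.322 = 65.68 dB.

66 dB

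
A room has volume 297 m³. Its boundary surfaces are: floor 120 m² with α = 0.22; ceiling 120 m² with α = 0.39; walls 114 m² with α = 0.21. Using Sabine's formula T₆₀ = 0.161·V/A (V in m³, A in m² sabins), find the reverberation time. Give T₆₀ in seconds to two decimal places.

Total absorption A = 120·0.22 + 120·0.39 + 114·0.21 = 97.14 m² sabins.
T₆₀ = 0.161 × 297 / 97.14 = 0.492 s.

0.49 s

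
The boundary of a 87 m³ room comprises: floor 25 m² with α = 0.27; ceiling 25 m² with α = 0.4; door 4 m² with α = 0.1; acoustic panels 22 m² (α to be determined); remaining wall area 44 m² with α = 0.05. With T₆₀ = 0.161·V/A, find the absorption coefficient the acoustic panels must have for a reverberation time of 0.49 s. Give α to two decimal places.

0.42

From T₆₀ = 0.161·V/A, the target T₆₀ = 0.49 s needs A = 0.161·87/0.49 = 28.59 m².
Absorption from the other surfaces = 25·0.27 + 25·0.4 + 4·0.1 + 44·0.05 = 19.35 m², so the acoustic panels must supply 9.24 m² over 22 m².
α = 9.24/22 = 0.420.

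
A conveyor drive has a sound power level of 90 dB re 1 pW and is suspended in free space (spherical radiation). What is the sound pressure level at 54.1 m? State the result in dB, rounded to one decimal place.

L_p = L_w − 10·log₁₀(4π·r²) with r = 54.1 m.
4π·r² = 3.678e+04 m², 10·log₁₀ of that is 45.656 dB.
L_p = 90 − 45.656 = 44.34 dB.

44.3 dB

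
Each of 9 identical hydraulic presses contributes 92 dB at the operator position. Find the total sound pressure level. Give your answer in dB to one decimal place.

With 9 equal, uncorrelated contributions the intensity is 9× that of one unit, giving a rise of 10·log₁₀ 9.
L_total = 92 + 10·log₁₀(9) = 92 + 9.542 = 101.54 dB.

101.5 dB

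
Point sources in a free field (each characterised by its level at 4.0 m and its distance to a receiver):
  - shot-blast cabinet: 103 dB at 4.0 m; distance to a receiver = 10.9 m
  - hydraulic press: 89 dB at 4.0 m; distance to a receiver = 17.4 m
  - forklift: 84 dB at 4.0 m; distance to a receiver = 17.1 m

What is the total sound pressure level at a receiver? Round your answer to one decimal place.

First find each source's level at the receiver (point-source: −20·log₁₀(r/r_ref)), then combine on an intensity basis.
shot-blast cabinet: 103 − 20·log₁₀(10.9/4.0) = 103 − 8.71 = 94.29 dB.
hydraulic press: 89 − 20·log₁₀(17.4/4.0) = 89 − 12.77 = 76.23 dB.
forklift: 84 − 20·log₁₀(17.1/4.0) = 84 − 12.62 = 71.38 dB.
Σ 10^(L/10) = 2.743e+09 → L_total = 10·log₁₀(2.743e+09) = 94.38 dB.

94.4 dB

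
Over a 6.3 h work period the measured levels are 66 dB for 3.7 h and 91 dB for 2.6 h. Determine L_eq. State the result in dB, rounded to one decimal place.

87.2 dB

Weight each interval's intensity by its duration and average over T = 6.3 h:
Σ tᵢ·10^(Lᵢ/10) = 3.7·10^(66/10) + 2.6·10^(91/10) = 3.288e+09.
L_eq = 10·log₁₀(3.288e+09/6.3) = 87.18 dB.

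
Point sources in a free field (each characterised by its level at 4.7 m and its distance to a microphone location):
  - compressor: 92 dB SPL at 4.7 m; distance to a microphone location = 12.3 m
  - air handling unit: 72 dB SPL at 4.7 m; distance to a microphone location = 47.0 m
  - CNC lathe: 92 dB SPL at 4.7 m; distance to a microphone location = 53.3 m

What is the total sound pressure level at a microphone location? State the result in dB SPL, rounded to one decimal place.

83.9 dB SPL

First find each source's level at the receiver (point-source: −20·log₁₀(r/r_ref)), then combine on an intensity basis.
compressor: 92 − 20·log₁₀(12.3/4.7) = 92 − 8.36 = 83.64 dB SPL.
air handling unit: 72 − 20·log₁₀(47.0/4.7) = 72 − 20.00 = 52.00 dB SPL.
CNC lathe: 92 − 20·log₁₀(53.3/4.7) = 92 − 21.09 = 70.91 dB SPL.
Σ 10^(L/10) = 2.439e+08 → L_total = 10·log₁₀(2.439e+08) = 83.87 dB SPL.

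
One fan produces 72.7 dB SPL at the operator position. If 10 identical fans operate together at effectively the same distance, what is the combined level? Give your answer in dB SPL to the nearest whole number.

83 dB SPL

N identical incoherent sources raise the level by 10·log₁₀ N.
L_total = 72.7 + 10·log₁₀(10) = 72.7 + 10.000 = 82.70 dB SPL.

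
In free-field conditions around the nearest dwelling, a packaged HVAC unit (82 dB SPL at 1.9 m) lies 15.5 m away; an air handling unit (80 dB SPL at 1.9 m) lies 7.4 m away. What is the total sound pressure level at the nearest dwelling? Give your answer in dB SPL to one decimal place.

69.5 dB SPL

First find each source's level at the receiver (point-source: −20·log₁₀(r/r_ref)), then combine on an intensity basis.
packaged HVAC unit: 82 − 20·log₁₀(15.5/1.9) = 82 − 18.23 = 63.77 dB SPL.
air handling unit: 80 − 20·log₁₀(7.4/1.9) = 80 − 11.81 = 68.19 dB SPL.
Σ 10^(L/10) = 8.974e+06 → L_total = 10·log₁₀(8.974e+06) = 69.53 dB SPL.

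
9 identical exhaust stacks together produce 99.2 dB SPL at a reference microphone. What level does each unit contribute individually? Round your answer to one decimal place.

Dividing the total intensity by 9 lowers the level by 10·log₁₀ 9 = 9.542 dB: L₁ = 99.2 − 9.542.

89.7 dB SPL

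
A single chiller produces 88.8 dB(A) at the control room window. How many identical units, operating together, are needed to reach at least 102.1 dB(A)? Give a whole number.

N identical sources give L₁ + 10·log₁₀ N, so require 10·log₁₀ N ≥ 102.1 − 88.8 = 13.3 dB.
N ≥ 10^(13.3/10) = 21.380, so N = 22.

22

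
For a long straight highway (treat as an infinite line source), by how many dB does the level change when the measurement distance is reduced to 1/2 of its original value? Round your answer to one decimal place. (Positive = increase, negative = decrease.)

+3.0 dB

A line source loses 3 dB per doubling of distance; generally ΔL = −10·log₁₀(r₂/r₁).
ΔL = −10·log₁₀(0.5) = +3.01 dB.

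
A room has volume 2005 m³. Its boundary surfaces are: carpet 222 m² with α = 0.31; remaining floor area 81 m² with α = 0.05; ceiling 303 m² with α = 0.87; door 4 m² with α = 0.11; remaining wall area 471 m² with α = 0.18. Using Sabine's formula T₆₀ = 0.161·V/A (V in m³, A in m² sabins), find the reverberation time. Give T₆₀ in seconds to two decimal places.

0.77 s

A = Σ Sᵢαᵢ = 222·0.31 + 81·0.05 + 303·0.87 + 4·0.11 + 471·0.18 = 421.70 m².
T₆₀ = 0.161·V/A = 0.161·2005/421.70 = 0.765 s.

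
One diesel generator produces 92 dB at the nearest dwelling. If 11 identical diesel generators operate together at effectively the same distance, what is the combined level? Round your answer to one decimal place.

102.4 dB

N identical incoherent sources raise the level by 10·log₁₀ N.
L_total = 92 + 10·log₁₀(11) = 92 + 10.414 = 102.41 dB.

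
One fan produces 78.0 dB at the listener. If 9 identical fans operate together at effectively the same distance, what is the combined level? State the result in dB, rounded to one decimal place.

N identical incoherent sources raise the level by 10·log₁₀ N.
L_total = 78.0 + 10·log₁₀(9) = 78.0 + 9.542 = 87.54 dB.

87.5 dB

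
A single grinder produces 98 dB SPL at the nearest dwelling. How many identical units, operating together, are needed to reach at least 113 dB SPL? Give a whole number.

The shortfall is 113 − 98 = 15.0 dB, and N units add 10·log₁₀ N, so need 10·log₁₀ N ≥ 15.0.
N ≥ 10^(15.0/10) = 31.623, so N = 32.

32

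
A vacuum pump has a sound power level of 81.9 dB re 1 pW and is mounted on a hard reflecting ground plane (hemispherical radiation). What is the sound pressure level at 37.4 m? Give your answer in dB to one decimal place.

L_p = L_w − 10·log₁₀(2π·r²) with r = 37.4 m.
2π·r² = 8789 m², 10·log₁₀ of that is 39.439 dB.
L_p = 81.9 − 39.439 = 42.46 dB.

42.5 dB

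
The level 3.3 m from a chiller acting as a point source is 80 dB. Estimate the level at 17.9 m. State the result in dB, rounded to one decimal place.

65.3 dB

Spherical spreading from a point source gives a 20·log₁₀(r₂/r₁) drop.
L₂ = 80 − 20·log₁₀(17.9/3.3) = 80 − 14.687 = 65.31 dB.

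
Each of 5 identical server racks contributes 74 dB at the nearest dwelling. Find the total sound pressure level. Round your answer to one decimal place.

81.0 dB

L_total = L₁ + 10·log₁₀ N for N identical incoherent sources.
L_total = 74 + 10·log₁₀(5) = 74 + 6.990 = 80.99 dB.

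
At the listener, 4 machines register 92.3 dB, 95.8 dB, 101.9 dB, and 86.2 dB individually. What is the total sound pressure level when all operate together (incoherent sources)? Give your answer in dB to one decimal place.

Incoherent sources combine by intensity addition: L_total = 10·log₁₀(Σ 10^(L_i/10)).
Σ 10^(L/10) = 10^(92.3/10) + 10^(95.8/10) + 10^(101.9/10) + 10^(86.2/10) = 2.141e+10.
L_total = 10·log₁₀(2.141e+10) = 103.31 dB.

103.3 dB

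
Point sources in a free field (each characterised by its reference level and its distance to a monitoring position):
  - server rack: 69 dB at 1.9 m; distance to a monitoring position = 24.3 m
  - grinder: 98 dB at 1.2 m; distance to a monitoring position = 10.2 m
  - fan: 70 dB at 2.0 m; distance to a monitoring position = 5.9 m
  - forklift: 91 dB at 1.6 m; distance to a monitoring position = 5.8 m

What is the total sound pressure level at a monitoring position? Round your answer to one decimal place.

Apply inverse-square spreading to bring every level to the receiver, then sum 10^(L/10).
server rack: 69 − 20·log₁₀(24.3/1.9) = 69 − 22.14 = 46.86 dB.
grinder: 98 − 20·log₁₀(10.2/1.2) = 98 − 18.59 = 79.41 dB.
fan: 70 − 20·log₁₀(5.9/2.0) = 70 − 9.40 = 60.60 dB.
forklift: 91 − 20·log₁₀(5.8/1.6) = 91 − 11.19 = 79.81 dB.
Σ 10^(L/10) = 1.843e+08 → L_total = 10·log₁₀(1.843e+08) = 82.66 dB.

82.7 dB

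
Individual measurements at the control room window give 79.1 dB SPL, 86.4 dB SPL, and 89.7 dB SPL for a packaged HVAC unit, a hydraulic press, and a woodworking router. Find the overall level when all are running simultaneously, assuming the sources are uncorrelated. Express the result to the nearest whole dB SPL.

For uncorrelated sources the intensities add, so convert each level to linear form, sum, and take 10·log₁₀ of the total.
Σ 10^(L/10) = 10^(79.1/10) + 10^(86.4/10) + 10^(89.7/10) = 1.451e+09.
L_total = 10·log₁₀(1.451e+09) = 91.62 dB SPL.

92 dB SPL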